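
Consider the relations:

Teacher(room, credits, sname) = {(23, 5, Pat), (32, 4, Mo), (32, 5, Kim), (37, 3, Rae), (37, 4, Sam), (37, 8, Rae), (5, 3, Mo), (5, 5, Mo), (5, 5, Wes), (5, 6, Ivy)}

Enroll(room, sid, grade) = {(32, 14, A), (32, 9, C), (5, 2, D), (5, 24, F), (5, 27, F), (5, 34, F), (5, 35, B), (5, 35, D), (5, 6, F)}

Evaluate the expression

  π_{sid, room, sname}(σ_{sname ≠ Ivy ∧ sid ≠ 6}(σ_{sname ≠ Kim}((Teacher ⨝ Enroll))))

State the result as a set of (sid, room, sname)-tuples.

{(14, 32, Mo), (2, 5, Mo), (2, 5, Wes), (24, 5, Mo), (24, 5, Wes), (27, 5, Mo), (27, 5, Wes), (34, 5, Mo), (34, 5, Wes), (35, 5, Mo), (35, 5, Wes), (9, 32, Mo)}

Natural join on room: {(32, 4, Mo, 14, A), (32, 4, Mo, 9, C), (32, 5, Kim, 14, A), (32, 5, Kim, 9, C), (5, 3, Mo, 2, D), (5, 3, Mo, 24, F), (5, 3, Mo, 27, F), (5, 3, Mo, 34, F), (5, 3, Mo, 35, B), (5, 3, Mo, 35, D), (5, 3, Mo, 6, F), (5, 5, Mo, 2, D), (5, 5, Mo, 24, F), (5, 5, Mo, 27, F), (5, 5, Mo, 34, F), (5, 5, Mo, 35, B), (5, 5, Mo, 35, D), (5, 5, Mo, 6, F), (5, 5, Wes, 2, D), (5, 5, Wes, 24, F), (5, 5, Wes, 27, F), (5, 5, Wes, 34, F), (5, 5, Wes, 35, B), (5, 5, Wes, 35, D), (5, 5, Wes, 6, F), (5, 6, Ivy, 2, D), (5, 6, Ivy, 24, F), (5, 6, Ivy, 27, F), (5, 6, Ivy, 34, F), (5, 6, Ivy, 35, B), (5, 6, Ivy, 35, D), (5, 6, Ivy, 6, F)}
Filtering on sname ≠ Kim leaves {(32, 4, Mo, 14, A), (32, 4, Mo, 9, C), (5, 3, Mo, 2, D), (5, 3, Mo, 24, F), (5, 3, Mo, 27, F), (5, 3, Mo, 34, F), (5, 3, Mo, 35, B), (5, 3, Mo, 35, D), (5, 3, Mo, 6, F), (5, 5, Mo, 2, D), (5, 5, Mo, 24, F), (5, 5, Mo, 27, F), (5, 5, Mo, 34, F), (5, 5, Mo, 35, B), (5, 5, Mo, 35, D), (5, 5, Mo, 6, F), (5, 5, Wes, 2, D), (5, 5, Wes, 24, F), (5, 5, Wes, 27, F), (5, 5, Wes, 34, F), (5, 5, Wes, 35, B), (5, 5, Wes, 35, D), (5, 5, Wes, 6, F), (5, 6, Ivy, 2, D), (5, 6, Ivy, 24, F), (5, 6, Ivy, 27, F), (5, 6, Ivy, 34, F), (5, 6, Ivy, 35, B), (5, 6, Ivy, 35, D), (5, 6, Ivy, 6, F)}.
Filtering on sname ≠ Ivy ∧ sid ≠ 6 leaves {(32, 4, Mo, 14, A), (32, 4, Mo, 9, C), (5, 3, Mo, 2, D), (5, 3, Mo, 24, F), (5, 3, Mo, 27, F), (5, 3, Mo, 34, F), (5, 3, Mo, 35, B), (5, 3, Mo, 35, D), (5, 5, Mo, 2, D), (5, 5, Mo, 24, F), (5, 5, Mo, 27, F), (5, 5, Mo, 34, F), (5, 5, Mo, 35, B), (5, 5, Mo, 35, D), (5, 5, Wes, 2, D), (5, 5, Wes, 24, F), (5, 5, Wes, 27, F), (5, 5, Wes, 34, F), (5, 5, Wes, 35, B), (5, 5, Wes, 35, D)}.
Keep only column(s) sid, room, sname (8 duplicate(s) eliminated): {(14, 32, Mo), (2, 5, Mo), (2, 5, Wes), (24, 5, Mo), (24, 5, Wes), (27, 5, Mo), (27, 5, Wes), (34, 5, Mo), (34, 5, Wes), (35, 5, Mo), (35, 5, Wes), (9, 32, Mo)}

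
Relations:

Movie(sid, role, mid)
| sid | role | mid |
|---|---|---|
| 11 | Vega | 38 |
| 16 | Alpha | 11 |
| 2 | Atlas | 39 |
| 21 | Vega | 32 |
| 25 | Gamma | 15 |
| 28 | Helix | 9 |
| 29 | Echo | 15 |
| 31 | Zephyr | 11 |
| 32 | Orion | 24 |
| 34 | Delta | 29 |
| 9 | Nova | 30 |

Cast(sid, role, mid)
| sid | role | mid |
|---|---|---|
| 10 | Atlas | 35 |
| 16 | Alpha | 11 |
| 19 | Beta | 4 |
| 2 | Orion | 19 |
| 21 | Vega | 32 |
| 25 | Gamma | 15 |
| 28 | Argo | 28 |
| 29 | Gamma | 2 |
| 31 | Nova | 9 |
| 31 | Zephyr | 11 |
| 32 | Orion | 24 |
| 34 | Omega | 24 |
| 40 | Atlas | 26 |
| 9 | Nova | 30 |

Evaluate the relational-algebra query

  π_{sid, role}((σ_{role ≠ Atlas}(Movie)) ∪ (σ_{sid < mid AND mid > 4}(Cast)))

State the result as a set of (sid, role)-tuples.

Selection role ≠ Atlas: {(11, Vega, 38), (16, Alpha, 11), (21, Vega, 32), (25, Gamma, 15), (28, Helix, 9), (29, Echo, 15), (31, Zephyr, 11), (32, Orion, 24), (34, Delta, 29), (9, Nova, 30)}
Selection sid < mid AND mid > 4: {(10, Atlas, 35), (2, Orion, 19), (21, Vega, 32), (9, Nova, 30)}
Taking the union: {(10, Atlas, 35), (11, Vega, 38), (16, Alpha, 11), (2, Orion, 19), (21, Vega, 32), (25, Gamma, 15), (28, Helix, 9), (29, Echo, 15), (31, Zephyr, 11), (32, Orion, 24), (34, Delta, 29), (9, Nova, 30)}
Keep only column(s) sid, role: {(10, Atlas), (11, Vega), (16, Alpha), (2, Orion), (21, Vega), (25, Gamma), (28, Helix), (29, Echo), (31, Zephyr), (32, Orion), (34, Delta), (9, Nova)}

{(10, Atlas), (11, Vega), (16, Alpha), (2, Orion), (21, Vega), (25, Gamma), (28, Helix), (29, Echo), (31, Zephyr), (32, Orion), (34, Delta), (9, Nova)}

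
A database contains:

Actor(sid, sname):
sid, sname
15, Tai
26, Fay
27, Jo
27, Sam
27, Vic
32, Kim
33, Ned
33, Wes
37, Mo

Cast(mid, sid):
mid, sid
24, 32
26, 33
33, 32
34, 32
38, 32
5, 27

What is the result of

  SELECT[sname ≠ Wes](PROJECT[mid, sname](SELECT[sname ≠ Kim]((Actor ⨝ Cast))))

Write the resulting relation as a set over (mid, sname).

{(26, Ned), (5, Jo), (5, Sam), (5, Vic)}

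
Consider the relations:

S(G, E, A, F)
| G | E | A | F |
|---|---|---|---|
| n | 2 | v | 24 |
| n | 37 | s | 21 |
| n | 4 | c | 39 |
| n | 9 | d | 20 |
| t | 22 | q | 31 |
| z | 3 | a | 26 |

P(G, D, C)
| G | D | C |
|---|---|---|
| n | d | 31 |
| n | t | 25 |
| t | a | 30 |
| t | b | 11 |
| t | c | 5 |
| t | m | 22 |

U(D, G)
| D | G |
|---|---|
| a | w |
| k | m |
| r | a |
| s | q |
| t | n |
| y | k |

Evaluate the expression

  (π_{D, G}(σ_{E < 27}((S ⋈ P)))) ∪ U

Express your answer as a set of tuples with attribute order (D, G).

Joining S and P on G yields {(n, 2, v, 24, d, 31), (n, 2, v, 24, t, 25), (n, 37, s, 21, d, 31), (n, 37, s, 21, t, 25), (n, 4, c, 39, d, 31), (n, 4, c, 39, t, 25), (n, 9, d, 20, d, 31), (n, 9, d, 20, t, 25), (t, 22, q, 31, a, 30), (t, 22, q, 31, b, 11), (t, 22, q, 31, c, 5), (t, 22, q, 31, m, 22)}.
Selection E < 27: {(n, 2, v, 24, d, 31), (n, 2, v, 24, t, 25), (n, 4, c, 39, d, 31), (n, 4, c, 39, t, 25), (n, 9, d, 20, d, 31), (n, 9, d, 20, t, 25), (t, 22, q, 31, a, 30), (t, 22, q, 31, b, 11), (t, 22, q, 31, c, 5), (t, 22, q, 31, m, 22)}
π[D, G]: project onto (D, G) (4 duplicate(s) eliminated) → {(a, t), (b, t), (c, t), (d, n), (m, t), (t, n)}
Union: {(a, t), (b, t), (c, t), (d, n), (m, t), (t, n)} with {(a, w), (k, m), (r, a), (s, q), (t, n), (y, k)} → {(a, t), (a, w), (b, t), (c, t), (d, n), (k, m), (m, t), (r, a), (s, q), (t, n), (y, k)}

{(a, t), (a, w), (b, t), (c, t), (d, n), (k, m), (m, t), (r, a), (s, q), (t, n), (y, k)}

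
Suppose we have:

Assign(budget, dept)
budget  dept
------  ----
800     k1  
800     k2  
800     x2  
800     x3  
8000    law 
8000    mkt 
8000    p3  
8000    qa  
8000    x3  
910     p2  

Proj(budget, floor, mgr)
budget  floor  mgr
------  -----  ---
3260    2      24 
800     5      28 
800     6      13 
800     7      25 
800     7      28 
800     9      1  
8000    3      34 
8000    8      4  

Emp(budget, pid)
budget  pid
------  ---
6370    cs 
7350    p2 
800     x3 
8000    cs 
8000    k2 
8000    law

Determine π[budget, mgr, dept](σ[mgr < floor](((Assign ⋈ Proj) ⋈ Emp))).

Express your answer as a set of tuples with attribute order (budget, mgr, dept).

{(800, 1, k1), (800, 1, k2), (800, 1, x2), (800, 1, x3), (8000, 4, law), (8000, 4, mkt), (8000, 4, p3), (8000, 4, qa), (8000, 4, x3)}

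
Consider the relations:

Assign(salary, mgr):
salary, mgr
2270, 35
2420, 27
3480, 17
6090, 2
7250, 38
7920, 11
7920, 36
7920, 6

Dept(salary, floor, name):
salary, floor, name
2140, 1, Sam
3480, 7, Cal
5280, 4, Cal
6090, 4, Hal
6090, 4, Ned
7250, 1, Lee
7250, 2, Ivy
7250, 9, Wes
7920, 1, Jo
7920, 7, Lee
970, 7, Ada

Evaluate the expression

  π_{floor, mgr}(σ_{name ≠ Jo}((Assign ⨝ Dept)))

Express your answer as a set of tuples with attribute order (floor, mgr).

Joining Assign and Dept on salary yields {(3480, 17, 7, Cal), (6090, 2, 4, Hal), (6090, 2, 4, Ned), (7250, 38, 1, Lee), (7250, 38, 2, Ivy), (7250, 38, 9, Wes), (7920, 11, 1, Jo), (7920, 11, 7, Lee), (7920, 36, 1, Jo), (7920, 36, 7, Lee), (7920, 6, 1, Jo), (7920, 6, 7, Lee)}.
Filtering on name ≠ Jo leaves {(3480, 17, 7, Cal), (6090, 2, 4, Hal), (6090, 2, 4, Ned), (7250, 38, 1, Lee), (7250, 38, 2, Ivy), (7250, 38, 9, Wes), (7920, 11, 7, Lee), (7920, 36, 7, Lee), (7920, 6, 7, Lee)}.
π_{floor, mgr} gives {(1, 38), (2, 38), (4, 2), (7, 11), (7, 17), (7, 36), (7, 6), (9, 38)} (1 duplicate(s) eliminated).

{(1, 38), (2, 38), (4, 2), (7, 11), (7, 17), (7, 36), (7, 6), (9, 38)}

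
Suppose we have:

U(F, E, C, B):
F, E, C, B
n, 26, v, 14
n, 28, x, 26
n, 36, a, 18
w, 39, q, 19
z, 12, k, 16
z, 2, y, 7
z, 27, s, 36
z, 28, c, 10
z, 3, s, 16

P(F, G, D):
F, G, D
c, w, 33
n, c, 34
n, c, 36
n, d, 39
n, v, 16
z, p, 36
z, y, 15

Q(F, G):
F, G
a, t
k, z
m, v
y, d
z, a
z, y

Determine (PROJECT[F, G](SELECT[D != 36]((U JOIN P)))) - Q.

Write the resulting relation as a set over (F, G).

{(n, c), (n, d), (n, v)}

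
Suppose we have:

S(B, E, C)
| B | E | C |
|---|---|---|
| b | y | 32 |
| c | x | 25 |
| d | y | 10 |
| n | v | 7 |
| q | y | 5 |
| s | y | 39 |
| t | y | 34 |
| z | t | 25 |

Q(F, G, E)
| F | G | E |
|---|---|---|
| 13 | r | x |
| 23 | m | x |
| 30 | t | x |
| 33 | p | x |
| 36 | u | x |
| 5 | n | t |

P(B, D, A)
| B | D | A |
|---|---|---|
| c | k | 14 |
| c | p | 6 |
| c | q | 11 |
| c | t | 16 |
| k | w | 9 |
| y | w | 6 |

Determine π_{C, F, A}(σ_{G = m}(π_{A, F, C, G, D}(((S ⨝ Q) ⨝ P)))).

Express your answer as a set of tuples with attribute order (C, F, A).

S ⋈ Q (natural join on E): {(c, x, 25, 13, r), (c, x, 25, 23, m), (c, x, 25, 30, t), (c, x, 25, 33, p), (c, x, 25, 36, u), (z, t, 25, 5, n)}
(S ⨝ Q) ⋈ P (natural join on B): {(c, x, 25, 13, r, k, 14), (c, x, 25, 13, r, p, 6), (c, x, 25, 13, r, q, 11), (c, x, 25, 13, r, t, 16), (c, x, 25, 23, m, k, 14), (c, x, 25, 23, m, p, 6), (c, x, 25, 23, m, q, 11), (c, x, 25, 23, m, t, 16), (c, x, 25, 30, t, k, 14), (c, x, 25, 30, t, p, 6), (c, x, 25, 30, t, q, 11), (c, x, 25, 30, t, t, 16), (c, x, 25, 33, p, k, 14), (c, x, 25, 33, p, p, 6), (c, x, 25, 33, p, q, 11), (c, x, 25, 33, p, t, 16), (c, x, 25, 36, u, k, 14), (c, x, 25, 36, u, p, 6), (c, x, 25, 36, u, q, 11), (c, x, 25, 36, u, t, 16)}
π[A, F, C, G, D]: project onto (A, F, C, G, D) → {(11, 13, 25, r, q), (11, 23, 25, m, q), (11, 30, 25, t, q), (11, 33, 25, p, q), (11, 36, 25, u, q), (14, 13, 25, r, k), (14, 23, 25, m, k), (14, 30, 25, t, k), (14, 33, 25, p, k), (14, 36, 25, u, k), (16, 13, 25, r, t), (16, 23, 25, m, t), (16, 30, 25, t, t), (16, 33, 25, p, t), (16, 36, 25, u, t), (6, 13, 25, r, p), (6, 23, 25, m, p), (6, 30, 25, t, p), (6, 33, 25, p, p), (6, 36, 25, u, p)}
σ[G = m]: keep tuples satisfying G = m → {(11, 23, 25, m, q), (14, 23, 25, m, k), (16, 23, 25, m, t), (6, 23, 25, m, p)}
π[C, F, A]: project onto (C, F, A) → {(25, 23, 11), (25, 23, 14), (25, 23, 16), (25, 23, 6)}

{(25, 23, 11), (25, 23, 14), (25, 23, 16), (25, 23, 6)}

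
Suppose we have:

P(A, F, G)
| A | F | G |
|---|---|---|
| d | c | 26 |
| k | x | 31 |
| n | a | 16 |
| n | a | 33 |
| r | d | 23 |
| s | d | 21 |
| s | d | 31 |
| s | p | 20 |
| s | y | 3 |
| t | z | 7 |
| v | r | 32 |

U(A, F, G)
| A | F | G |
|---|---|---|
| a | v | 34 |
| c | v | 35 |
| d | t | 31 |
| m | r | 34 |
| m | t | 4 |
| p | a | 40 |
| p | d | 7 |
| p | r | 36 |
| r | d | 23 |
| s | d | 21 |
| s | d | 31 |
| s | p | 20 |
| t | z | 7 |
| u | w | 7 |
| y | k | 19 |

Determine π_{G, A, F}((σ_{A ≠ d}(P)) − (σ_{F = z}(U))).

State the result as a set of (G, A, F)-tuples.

σ[A ≠ d]: keep tuples satisfying A ≠ d → {(k, x, 31), (n, a, 16), (n, a, 33), (r, d, 23), (s, d, 21), (s, d, 31), (s, p, 20), (s, y, 3), (t, z, 7), (v, r, 32)}
σ[F = z]: keep tuples satisfying F = z → {(t, z, 7)}
Taking the difference: {(k, x, 31), (n, a, 16), (n, a, 33), (r, d, 23), (s, d, 21), (s, d, 31), (s, p, 20), (s, y, 3), (v, r, 32)}
π[G, A, F]: project onto (G, A, F) → {(16, n, a), (20, s, p), (21, s, d), (23, r, d), (3, s, y), (31, k, x), (31, s, d), (32, v, r), (33, n, a)}

{(16, n, a), (20, s, p), (21, s, d), (23, r, d), (3, s, y), (31, k, x), (31, s, d), (32, v, r), (33, n, a)}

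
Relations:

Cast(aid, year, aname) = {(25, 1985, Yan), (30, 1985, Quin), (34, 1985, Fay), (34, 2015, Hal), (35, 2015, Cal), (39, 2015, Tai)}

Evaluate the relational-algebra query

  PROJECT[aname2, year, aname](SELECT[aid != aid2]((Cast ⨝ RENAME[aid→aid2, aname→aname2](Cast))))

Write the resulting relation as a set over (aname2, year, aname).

{(Cal, 2015, Hal), (Cal, 2015, Tai), (Fay, 1985, Quin), (Fay, 1985, Yan), (Hal, 2015, Cal), (Hal, 2015, Tai), (Quin, 1985, Fay), (Quin, 1985, Yan), (Tai, 2015, Cal), (Tai, 2015, Hal), (Yan, 1985, Fay), (Yan, 1985, Quin)}

ρ[aid→aid2, aname→aname2]: schema becomes (aid2, year, aname2); tuples unchanged.
Cast ⋈ RENAME[aid→aid2, aname→aname2](Cast) (natural join on year): {(25, 1985, Yan, 25, Yan), (25, 1985, Yan, 30, Quin), (25, 1985, Yan, 34, Fay), (30, 1985, Quin, 25, Yan), (30, 1985, Quin, 30, Quin), (30, 1985, Quin, 34, Fay), (34, 1985, Fay, 25, Yan), (34, 1985, Fay, 30, Quin), (34, 1985, Fay, 34, Fay), (34, 2015, Hal, 34, Hal), (34, 2015, Hal, 35, Cal), (34, 2015, Hal, 39, Tai), (35, 2015, Cal, 34, Hal), (35, 2015, Cal, 35, Cal), (35, 2015, Cal, 39, Tai), (39, 2015, Tai, 34, Hal), (39, 2015, Tai, 35, Cal), (39, 2015, Tai, 39, Tai)}
Selection aid != aid2: {(25, 1985, Yan, 30, Quin), (25, 1985, Yan, 34, Fay), (30, 1985, Quin, 25, Yan), (30, 1985, Quin, 34, Fay), (34, 1985, Fay, 25, Yan), (34, 1985, Fay, 30, Quin), (34, 2015, Hal, 35, Cal), (34, 2015, Hal, 39, Tai), (35, 2015, Cal, 34, Hal), (35, 2015, Cal, 39, Tai), (39, 2015, Tai, 34, Hal), (39, 2015, Tai, 35, Cal)}
Projecting to aname2, year, aname: {(Cal, 2015, Hal), (Cal, 2015, Tai), (Fay, 1985, Quin), (Fay, 1985, Yan), (Hal, 2015, Cal), (Hal, 2015, Tai), (Quin, 1985, Fay), (Quin, 1985, Yan), (Tai, 2015, Cal), (Tai, 2015, Hal), (Yan, 1985, Fay), (Yan, 1985, Quin)}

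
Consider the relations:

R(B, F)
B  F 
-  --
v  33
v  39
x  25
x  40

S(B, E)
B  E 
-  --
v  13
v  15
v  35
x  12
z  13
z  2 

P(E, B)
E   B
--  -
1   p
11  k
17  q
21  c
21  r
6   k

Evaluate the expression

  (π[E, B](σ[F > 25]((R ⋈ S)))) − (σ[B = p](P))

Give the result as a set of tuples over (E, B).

{(12, x), (13, v), (15, v), (35, v)}

Joining R and S on B yields {(v, 33, 13), (v, 33, 15), (v, 33, 35), (v, 39, 13), (v, 39, 15), (v, 39, 35), (x, 25, 12), (x, 40, 12)}.
Selection F > 25: {(v, 33, 13), (v, 33, 15), (v, 33, 35), (v, 39, 13), (v, 39, 15), (v, 39, 35), (x, 40, 12)}
π_{E, B} gives {(12, x), (13, v), (15, v), (35, v)} (3 duplicate(s) eliminated).
Selection B = p: {(1, p)}
Difference: {(12, x), (13, v), (15, v), (35, v)} with {(1, p)} → {(12, x), (13, v), (15, v), (35, v)}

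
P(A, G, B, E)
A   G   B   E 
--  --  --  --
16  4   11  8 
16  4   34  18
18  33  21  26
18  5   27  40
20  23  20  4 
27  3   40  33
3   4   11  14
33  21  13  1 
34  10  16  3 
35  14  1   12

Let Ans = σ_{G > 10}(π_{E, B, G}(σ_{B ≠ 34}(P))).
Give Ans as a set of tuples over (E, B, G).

Selection B ≠ 34: {(16, 4, 11, 8), (18, 33, 21, 26), (18, 5, 27, 40), (20, 23, 20, 4), (27, 3, 40, 33), (3, 4, 11, 14), (33, 21, 13, 1), (34, 10, 16, 3), (35, 14, 1, 12)}
Projecting to E, B, G: {(1, 13, 21), (12, 1, 14), (14, 11, 4), (26, 21, 33), (3, 16, 10), (33, 40, 3), (4, 20, 23), (40, 27, 5), (8, 11, 4)}
Selection G > 10: {(1, 13, 21), (12, 1, 14), (26, 21, 33), (4, 20, 23)}

{(1, 13, 21), (12, 1, 14), (26, 21, 33), (4, 20, 23)}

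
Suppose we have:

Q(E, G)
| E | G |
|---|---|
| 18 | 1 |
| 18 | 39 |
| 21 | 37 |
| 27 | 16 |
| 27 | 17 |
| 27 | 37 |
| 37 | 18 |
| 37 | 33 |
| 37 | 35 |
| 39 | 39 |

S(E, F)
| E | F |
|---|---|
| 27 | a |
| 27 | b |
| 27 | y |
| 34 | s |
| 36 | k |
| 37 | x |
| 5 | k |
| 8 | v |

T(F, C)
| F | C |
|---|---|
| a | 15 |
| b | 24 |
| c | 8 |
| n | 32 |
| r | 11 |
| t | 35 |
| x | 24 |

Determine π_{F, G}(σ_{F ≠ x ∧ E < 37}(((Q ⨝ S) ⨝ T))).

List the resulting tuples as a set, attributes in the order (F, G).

{(a, 16), (a, 17), (a, 37), (b, 16), (b, 17), (b, 37)}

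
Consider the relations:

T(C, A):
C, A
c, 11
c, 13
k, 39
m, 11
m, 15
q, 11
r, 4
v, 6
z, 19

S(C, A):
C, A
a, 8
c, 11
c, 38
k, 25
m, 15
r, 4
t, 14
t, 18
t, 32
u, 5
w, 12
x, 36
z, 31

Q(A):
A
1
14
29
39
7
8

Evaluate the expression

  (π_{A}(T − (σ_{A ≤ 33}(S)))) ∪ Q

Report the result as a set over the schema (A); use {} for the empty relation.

Apply σ_{A ≤ 33}; surviving tuples: {(a, 8), (c, 11), (k, 25), (m, 15), (r, 4), (t, 14), (t, 18), (t, 32), (u, 5), (w, 12), (z, 31)}
Taking the difference: {(c, 13), (k, 39), (m, 11), (q, 11), (v, 6), (z, 19)}
π[A]: project onto (A) (1 duplicate(s) eliminated) → {11, 13, 19, 39, 6}
Taking the union: {1, 11, 13, 14, 19, 29, 39, 6, 7, 8}

{1, 11, 13, 14, 19, 29, 39, 6, 7, 8}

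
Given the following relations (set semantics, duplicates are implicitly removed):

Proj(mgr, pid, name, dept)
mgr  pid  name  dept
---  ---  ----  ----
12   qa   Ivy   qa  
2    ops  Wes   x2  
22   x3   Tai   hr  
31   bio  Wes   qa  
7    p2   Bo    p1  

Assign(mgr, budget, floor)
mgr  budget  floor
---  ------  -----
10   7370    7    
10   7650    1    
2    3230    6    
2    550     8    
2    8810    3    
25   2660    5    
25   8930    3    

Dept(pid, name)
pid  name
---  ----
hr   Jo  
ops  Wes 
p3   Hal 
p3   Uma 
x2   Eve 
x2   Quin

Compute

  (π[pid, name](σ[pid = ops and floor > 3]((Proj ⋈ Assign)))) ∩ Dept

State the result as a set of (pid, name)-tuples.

{(ops, Wes)}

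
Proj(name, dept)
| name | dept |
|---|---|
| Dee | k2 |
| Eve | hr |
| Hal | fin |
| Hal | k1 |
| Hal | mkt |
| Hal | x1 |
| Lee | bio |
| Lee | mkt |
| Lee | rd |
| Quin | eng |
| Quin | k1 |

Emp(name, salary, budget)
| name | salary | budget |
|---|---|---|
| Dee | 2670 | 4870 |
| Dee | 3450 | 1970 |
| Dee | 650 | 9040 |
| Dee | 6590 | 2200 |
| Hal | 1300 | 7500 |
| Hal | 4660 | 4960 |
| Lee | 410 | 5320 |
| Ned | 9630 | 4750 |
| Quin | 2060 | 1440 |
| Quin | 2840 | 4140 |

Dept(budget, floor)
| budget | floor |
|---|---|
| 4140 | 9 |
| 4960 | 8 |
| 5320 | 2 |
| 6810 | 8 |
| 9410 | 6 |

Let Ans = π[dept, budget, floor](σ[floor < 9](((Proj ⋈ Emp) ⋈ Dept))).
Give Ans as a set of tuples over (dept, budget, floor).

Natural join on name: {(Dee, k2, 2670, 4870), (Dee, k2, 3450, 1970), (Dee, k2, 650, 9040), (Dee, k2, 6590, 2200), (Hal, fin, 1300, 7500), (Hal, fin, 4660, 4960), (Hal, k1, 1300, 7500), (Hal, k1, 4660, 4960), (Hal, mkt, 1300, 7500), (Hal, mkt, 4660, 4960), (Hal, x1, 1300, 7500), (Hal, x1, 4660, 4960), (Lee, bio, 410, 5320), (Lee, mkt, 410, 5320), (Lee, rd, 410, 5320), (Quin, eng, 2060, 1440), (Quin, eng, 2840, 4140), (Quin, k1, 2060, 1440), (Quin, k1, 2840, 4140)}
Natural join on budget: {(Hal, fin, 4660, 4960, 8), (Hal, k1, 4660, 4960, 8), (Hal, mkt, 4660, 4960, 8), (Hal, x1, 4660, 4960, 8), (Lee, bio, 410, 5320, 2), (Lee, mkt, 410, 5320, 2), (Lee, rd, 410, 5320, 2), (Quin, eng, 2840, 4140, 9), (Quin, k1, 2840, 4140, 9)}
σ[floor < 9]: keep tuples satisfying floor < 9 → {(Hal, fin, 4660, 4960, 8), (Hal, k1, 4660, 4960, 8), (Hal, mkt, 4660, 4960, 8), (Hal, x1, 4660, 4960, 8), (Lee, bio, 410, 5320, 2), (Lee, mkt, 410, 5320, 2), (Lee, rd, 410, 5320, 2)}
π_{dept, budget, floor} gives {(bio, 5320, 2), (fin, 4960, 8), (k1, 4960, 8), (mkt, 4960, 8), (mkt, 5320, 2), (rd, 5320, 2), (x1, 4960, 8)}.

{(bio, 5320, 2), (fin, 4960, 8), (k1, 4960, 8), (mkt, 4960, 8), (mkt, 5320, 2), (rd, 5320, 2), (x1, 4960, 8)}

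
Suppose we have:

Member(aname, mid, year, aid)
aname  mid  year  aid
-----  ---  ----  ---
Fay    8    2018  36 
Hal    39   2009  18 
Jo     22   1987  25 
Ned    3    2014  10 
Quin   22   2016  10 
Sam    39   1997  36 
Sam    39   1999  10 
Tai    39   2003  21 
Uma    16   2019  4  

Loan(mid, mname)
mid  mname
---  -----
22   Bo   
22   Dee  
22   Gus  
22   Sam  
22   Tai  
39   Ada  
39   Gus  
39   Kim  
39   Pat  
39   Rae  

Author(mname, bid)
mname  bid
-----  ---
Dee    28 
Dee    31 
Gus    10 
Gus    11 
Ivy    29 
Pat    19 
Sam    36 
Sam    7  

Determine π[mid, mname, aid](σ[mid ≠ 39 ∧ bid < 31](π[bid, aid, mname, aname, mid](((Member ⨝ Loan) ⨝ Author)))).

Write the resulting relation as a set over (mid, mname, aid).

Joining Member and Loan on mid yields {(Hal, 39, 2009, 18, Ada), (Hal, 39, 2009, 18, Gus), (Hal, 39, 2009, 18, Kim), (Hal, 39, 2009, 18, Pat), (Hal, 39, 2009, 18, Rae), (Jo, 22, 1987, 25, Bo), (Jo, 22, 1987, 25, Dee), (Jo, 22, 1987, 25, Gus), (Jo, 22, 1987, 25, Sam), (Jo, 22, 1987, 25, Tai), (Quin, 22, 2016, 10, Bo), (Quin, 22, 2016, 10, Dee), (Quin, 22, 2016, 10, Gus), (Quin, 22, 2016, 10, Sam), (Quin, 22, 2016, 10, Tai), (Sam, 39, 1997, 36, Ada), (Sam, 39, 1997, 36, Gus), (Sam, 39, 1997, 36, Kim), (Sam, 39, 1997, 36, Pat), (Sam, 39, 1997, 36, Rae), (Sam, 39, 1999, 10, Ada), (Sam, 39, 1999, 10, Gus), (Sam, 39, 1999, 10, Kim), (Sam, 39, 1999, 10, Pat), (Sam, 39, 1999, 10, Rae), (Tai, 39, 2003, 21, Ada), (Tai, 39, 2003, 21, Gus), (Tai, 39, 2003, 21, Kim), (Tai, 39, 2003, 21, Pat), (Tai, 39, 2003, 21, Rae)}.
Joining (Member ⨝ Loan) and Author on mname yields {(Hal, 39, 2009, 18, Gus, 10), (Hal, 39, 2009, 18, Gus, 11), (Hal, 39, 2009, 18, Pat, 19), (Jo, 22, 1987, 25, Dee, 28), (Jo, 22, 1987, 25, Dee, 31), (Jo, 22, 1987, 25, Gus, 10), (Jo, 22, 1987, 25, Gus, 11), (Jo, 22, 1987, 25, Sam, 36), (Jo, 22, 1987, 25, Sam, 7), (Quin, 22, 2016, 10, Dee, 28), (Quin, 22, 2016, 10, Dee, 31), (Quin, 22, 2016, 10, Gus, 10), (Quin, 22, 2016, 10, Gus, 11), (Quin, 22, 2016, 10, Sam, 36), (Quin, 22, 2016, 10, Sam, 7), (Sam, 39, 1997, 36, Gus, 10), (Sam, 39, 1997, 36, Gus, 11), (Sam, 39, 1997, 36, Pat, 19), (Sam, 39, 1999, 10, Gus, 10), (Sam, 39, 1999, 10, Gus, 11), (Sam, 39, 1999, 10, Pat, 19), (Tai, 39, 2003, 21, Gus, 10), (Tai, 39, 2003, 21, Gus, 11), (Tai, 39, 2003, 21, Pat, 19)}.
Keep only column(s) bid, aid, mname, aname, mid: {(10, 10, Gus, Quin, 22), (10, 10, Gus, Sam, 39), (10, 18, Gus, Hal, 39), (10, 21, Gus, Tai, 39), (10, 25, Gus, Jo, 22), (10, 36, Gus, Sam, 39), (11, 10, Gus, Quin, 22), (11, 10, Gus, Sam, 39), (11, 18, Gus, Hal, 39), (11, 21, Gus, Tai, 39), (11, 25, Gus, Jo, 22), (11, 36, Gus, Sam, 39), (19, 10, Pat, Sam, 39), (19, 18, Pat, Hal, 39), (19, 21, Pat, Tai, 39), (19, 36, Pat, Sam, 39), (28, 10, Dee, Quin, 22), (28, 25, Dee, Jo, 22), (31, 10, Dee, Quin, 22), (31, 25, Dee, Jo, 22), (36, 10, Sam, Quin, 22), (36, 25, Sam, Jo, 22), (7, 10, Sam, Quin, 22), (7, 25, Sam, Jo, 22)}
Apply σ_{mid ≠ 39 ∧ bid < 31}; surviving tuples: {(10, 10, Gus, Quin, 22), (10, 25, Gus, Jo, 22), (11, 10, Gus, Quin, 22), (11, 25, Gus, Jo, 22), (28, 10, Dee, Quin, 22), (28, 25, Dee, Jo, 22), (7, 10, Sam, Quin, 22), (7, 25, Sam, Jo, 22)}
Keep only column(s) mid, mname, aid (2 duplicate(s) eliminated): {(22, Dee, 10), (22, Dee, 25), (22, Gus, 10), (22, Gus, 25), (22, Sam, 10), (22, Sam, 25)}

{(22, Dee, 10), (22, Dee, 25), (22, Gus, 10), (22, Gus, 25), (22, Sam, 10), (22, Sam, 25)}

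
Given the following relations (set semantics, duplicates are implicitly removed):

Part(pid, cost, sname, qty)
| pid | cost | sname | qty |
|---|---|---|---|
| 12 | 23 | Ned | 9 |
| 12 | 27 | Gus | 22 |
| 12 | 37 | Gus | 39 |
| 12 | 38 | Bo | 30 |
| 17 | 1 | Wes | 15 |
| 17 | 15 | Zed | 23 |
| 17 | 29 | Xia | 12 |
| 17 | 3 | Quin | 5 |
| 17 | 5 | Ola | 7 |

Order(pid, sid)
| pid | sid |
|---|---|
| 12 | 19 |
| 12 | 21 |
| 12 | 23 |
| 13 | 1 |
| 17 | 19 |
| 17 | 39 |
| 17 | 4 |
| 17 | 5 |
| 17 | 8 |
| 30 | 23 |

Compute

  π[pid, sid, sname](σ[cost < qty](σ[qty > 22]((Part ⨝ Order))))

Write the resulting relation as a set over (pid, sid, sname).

{(12, 19, Gus), (12, 21, Gus), (12, 23, Gus), (17, 19, Zed), (17, 39, Zed), (17, 4, Zed), (17, 5, Zed), (17, 8, Zed)}

Natural join on pid: {(12, 23, Ned, 9, 19), (12, 23, Ned, 9, 21), (12, 23, Ned, 9, 23), (12, 27, Gus, 22, 19), (12, 27, Gus, 22, 21), (12, 27, Gus, 22, 23), (12, 37, Gus, 39, 19), (12, 37, Gus, 39, 21), (12, 37, Gus, 39, 23), (12, 38, Bo, 30, 19), (12, 38, Bo, 30, 21), (12, 38, Bo, 30, 23), (17, 1, Wes, 15, 19), (17, 1, Wes, 15, 39), (17, 1, Wes, 15, 4), (17, 1, Wes, 15, 5), (17, 1, Wes, 15, 8), (17, 15, Zed, 23, 19), (17, 15, Zed, 23, 39), (17, 15, Zed, 23, 4), (17, 15, Zed, 23, 5), (17, 15, Zed, 23, 8), (17, 29, Xia, 12, 19), (17, 29, Xia, 12, 39), (17, 29, Xia, 12, 4), (17, 29, Xia, 12, 5), (17, 29, Xia, 12, 8), (17, 3, Quin, 5, 19), (17, 3, Quin, 5, 39), (17, 3, Quin, 5, 4), (17, 3, Quin, 5, 5), (17, 3, Quin, 5, 8), (17, 5, Ola, 7, 19), (17, 5, Ola, 7, 39), (17, 5, Ola, 7, 4), (17, 5, Ola, 7, 5), (17, 5, Ola, 7, 8)}
σ[qty > 22]: keep tuples satisfying qty > 22 → {(12, 37, Gus, 39, 19), (12, 37, Gus, 39, 21), (12, 37, Gus, 39, 23), (12, 38, Bo, 30, 19), (12, 38, Bo, 30, 21), (12, 38, Bo, 30, 23), (17, 15, Zed, 23, 19), (17, 15, Zed, 23, 39), (17, 15, Zed, 23, 4), (17, 15, Zed, 23, 5), (17, 15, Zed, 23, 8)}
σ[cost < qty]: keep tuples satisfying cost < qty → {(12, 37, Gus, 39, 19), (12, 37, Gus, 39, 21), (12, 37, Gus, 39, 23), (17, 15, Zed, 23, 19), (17, 15, Zed, 23, 39), (17, 15, Zed, 23, 4), (17, 15, Zed, 23, 5), (17, 15, Zed, 23, 8)}
Projecting to pid, sid, sname: {(12, 19, Gus), (12, 21, Gus), (12, 23, Gus), (17, 19, Zed), (17, 39, Zed), (17, 4, Zed), (17, 5, Zed), (17, 8, Zed)}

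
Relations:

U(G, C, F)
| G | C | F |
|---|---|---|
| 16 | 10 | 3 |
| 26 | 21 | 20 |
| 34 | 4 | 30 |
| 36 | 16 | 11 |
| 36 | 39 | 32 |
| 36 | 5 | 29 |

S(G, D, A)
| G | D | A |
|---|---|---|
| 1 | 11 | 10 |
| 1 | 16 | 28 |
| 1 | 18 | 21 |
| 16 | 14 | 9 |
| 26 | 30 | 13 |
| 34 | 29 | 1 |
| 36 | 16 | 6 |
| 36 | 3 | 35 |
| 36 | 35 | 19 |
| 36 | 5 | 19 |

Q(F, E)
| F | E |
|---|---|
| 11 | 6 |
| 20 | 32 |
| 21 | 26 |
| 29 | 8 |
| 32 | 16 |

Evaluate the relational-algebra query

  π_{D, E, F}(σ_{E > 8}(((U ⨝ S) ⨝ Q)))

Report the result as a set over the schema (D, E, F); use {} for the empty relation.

U ⋈ S (natural join on G): {(16, 10, 3, 14, 9), (26, 21, 20, 30, 13), (34, 4, 30, 29, 1), (36, 16, 11, 16, 6), (36, 16, 11, 3, 35), (36, 16, 11, 35, 19), (36, 16, 11, 5, 19), (36, 39, 32, 16, 6), (36, 39, 32, 3, 35), (36, 39, 32, 35, 19), (36, 39, 32, 5, 19), (36, 5, 29, 16, 6), (36, 5, 29, 3, 35), (36, 5, 29, 35, 19), (36, 5, 29, 5, 19)}
(U ⨝ S) ⋈ Q (natural join on F): {(26, 21, 20, 30, 13, 32), (36, 16, 11, 16, 6, 6), (36, 16, 11, 3, 35, 6), (36, 16, 11, 35, 19, 6), (36, 16, 11, 5, 19, 6), (36, 39, 32, 16, 6, 16), (36, 39, 32, 3, 35, 16), (36, 39, 32, 35, 19, 16), (36, 39, 32, 5, 19, 16), (36, 5, 29, 16, 6, 8), (36, 5, 29, 3, 35, 8), (36, 5, 29, 35, 19, 8), (36, 5, 29, 5, 19, 8)}
Apply σ_{E > 8}; surviving tuples: {(26, 21, 20, 30, 13, 32), (36, 39, 32, 16, 6, 16), (36, 39, 32, 3, 35, 16), (36, 39, 32, 35, 19, 16), (36, 39, 32, 5, 19, 16)}
Projecting to D, E, F: {(16, 16, 32), (3, 16, 32), (30, 32, 20), (35, 16, 32), (5, 16, 32)}

{(16, 16, 32), (3, 16, 32), (30, 32, 20), (35, 16, 32), (5, 16, 32)}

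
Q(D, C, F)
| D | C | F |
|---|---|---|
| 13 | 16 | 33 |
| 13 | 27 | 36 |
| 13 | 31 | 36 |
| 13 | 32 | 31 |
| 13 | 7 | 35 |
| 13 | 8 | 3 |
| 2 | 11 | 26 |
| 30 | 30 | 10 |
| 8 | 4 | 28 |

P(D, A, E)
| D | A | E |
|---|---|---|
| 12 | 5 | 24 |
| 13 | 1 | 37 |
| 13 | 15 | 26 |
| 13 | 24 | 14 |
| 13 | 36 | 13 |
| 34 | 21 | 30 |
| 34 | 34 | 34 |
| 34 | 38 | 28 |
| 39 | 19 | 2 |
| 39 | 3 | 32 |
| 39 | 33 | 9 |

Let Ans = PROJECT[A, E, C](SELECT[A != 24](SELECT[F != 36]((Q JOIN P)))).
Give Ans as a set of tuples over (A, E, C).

Natural join on D: {(13, 16, 33, 1, 37), (13, 16, 33, 15, 26), (13, 16, 33, 24, 14), (13, 16, 33, 36, 13), (13, 27, 36, 1, 37), (13, 27, 36, 15, 26), (13, 27, 36, 24, 14), (13, 27, 36, 36, 13), (13, 31, 36, 1, 37), (13, 31, 36, 15, 26), (13, 31, 36, 24, 14), (13, 31, 36, 36, 13), (13, 32, 31, 1, 37), (13, 32, 31, 15, 26), (13, 32, 31, 24, 14), (13, 32, 31, 36, 13), (13, 7, 35, 1, 37), (13, 7, 35, 15, 26), (13, 7, 35, 24, 14), (13, 7, 35, 36, 13), (13, 8, 3, 1, 37), (13, 8, 3, 15, 26), (13, 8, 3, 24, 14), (13, 8, 3, 36, 13)}
σ[F != 36]: keep tuples satisfying F != 36 → {(13, 16, 33, 1, 37), (13, 16, 33, 15, 26), (13, 16, 33, 24, 14), (13, 16, 33, 36, 13), (13, 32, 31, 1, 37), (13, 32, 31, 15, 26), (13, 32, 31, 24, 14), (13, 32, 31, 36, 13), (13, 7, 35, 1, 37), (13, 7, 35, 15, 26), (13, 7, 35, 24, 14), (13, 7, 35, 36, 13), (13, 8, 3, 1, 37), (13, 8, 3, 15, 26), (13, 8, 3, 24, 14), (13, 8, 3, 36, 13)}
σ[A != 24]: keep tuples satisfying A != 24 → {(13, 16, 33, 1, 37), (13, 16, 33, 15, 26), (13, 16, 33, 36, 13), (13, 32, 31, 1, 37), (13, 32, 31, 15, 26), (13, 32, 31, 36, 13), (13, 7, 35, 1, 37), (13, 7, 35, 15, 26), (13, 7, 35, 36, 13), (13, 8, 3, 1, 37), (13, 8, 3, 15, 26), (13, 8, 3, 36, 13)}
π[A, E, C]: project onto (A, E, C) → {(1, 37, 16), (1, 37, 32), (1, 37, 7), (1, 37, 8), (15, 26, 16), (15, 26, 32), (15, 26, 7), (15, 26, 8), (36, 13, 16), (36, 13, 32), (36, 13, 7), (36, 13, 8)}

{(1, 37, 16), (1, 37, 32), (1, 37, 7), (1, 37, 8), (15, 26, 16), (15, 26, 32), (15, 26, 7), (15, 26, 8), (36, 13, 16), (36, 13, 32), (36, 13, 7), (36, 13, 8)}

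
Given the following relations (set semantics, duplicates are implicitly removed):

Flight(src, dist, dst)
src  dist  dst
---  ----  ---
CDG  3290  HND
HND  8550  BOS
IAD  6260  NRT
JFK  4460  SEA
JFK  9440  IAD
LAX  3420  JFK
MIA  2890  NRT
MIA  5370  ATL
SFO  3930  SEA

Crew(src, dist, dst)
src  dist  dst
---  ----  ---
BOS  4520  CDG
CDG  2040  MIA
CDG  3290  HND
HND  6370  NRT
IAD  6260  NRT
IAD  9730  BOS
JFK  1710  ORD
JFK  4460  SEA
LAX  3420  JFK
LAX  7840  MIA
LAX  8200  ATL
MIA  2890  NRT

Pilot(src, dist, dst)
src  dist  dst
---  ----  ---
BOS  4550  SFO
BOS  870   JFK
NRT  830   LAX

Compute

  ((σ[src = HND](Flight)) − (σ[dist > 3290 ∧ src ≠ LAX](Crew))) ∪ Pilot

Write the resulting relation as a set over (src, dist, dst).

{(BOS, 4550, SFO), (BOS, 870, JFK), (HND, 8550, BOS), (NRT, 830, LAX)}

Selection src = HND: {(HND, 8550, BOS)}
Selection dist > 3290 ∧ src ≠ LAX: {(BOS, 4520, CDG), (HND, 6370, NRT), (IAD, 6260, NRT), (IAD, 9730, BOS), (JFK, 4460, SEA)}
Taking the difference: {(HND, 8550, BOS)}
Taking the union: {(BOS, 4550, SFO), (BOS, 870, JFK), (HND, 8550, BOS), (NRT, 830, LAX)}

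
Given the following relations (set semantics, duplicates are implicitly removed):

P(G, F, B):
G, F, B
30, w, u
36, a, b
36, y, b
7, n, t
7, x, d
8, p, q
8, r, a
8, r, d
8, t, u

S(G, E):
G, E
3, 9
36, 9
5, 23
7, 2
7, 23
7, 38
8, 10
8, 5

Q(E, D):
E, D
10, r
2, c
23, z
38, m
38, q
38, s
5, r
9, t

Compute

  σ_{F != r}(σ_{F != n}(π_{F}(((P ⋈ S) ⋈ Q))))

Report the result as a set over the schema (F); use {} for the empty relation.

{a, p, t, x, y}

Joining P and S on G yields {(36, a, b, 9), (36, y, b, 9), (7, n, t, 2), (7, n, t, 23), (7, n, t, 38), (7, x, d, 2), (7, x, d, 23), (7, x, d, 38), (8, p, q, 10), (8, p, q, 5), (8, r, a, 10), (8, r, a, 5), (8, r, d, 10), (8, r, d, 5), (8, t, u, 10), (8, t, u, 5)}.
Joining (P ⋈ S) and Q on E yields {(36, a, b, 9, t), (36, y, b, 9, t), (7, n, t, 2, c), (7, n, t, 23, z), (7, n, t, 38, m), (7, n, t, 38, q), (7, n, t, 38, s), (7, x, d, 2, c), (7, x, d, 23, z), (7, x, d, 38, m), (7, x, d, 38, q), (7, x, d, 38, s), (8, p, q, 10, r), (8, p, q, 5, r), (8, r, a, 10, r), (8, r, a, 5, r), (8, r, d, 10, r), (8, r, d, 5, r), (8, t, u, 10, r), (8, t, u, 5, r)}.
Keep only column(s) F (13 duplicate(s) eliminated): {a, n, p, r, t, x, y}
Selection F != n: {a, p, r, t, x, y}
Selection F != r: {a, p, t, x, y}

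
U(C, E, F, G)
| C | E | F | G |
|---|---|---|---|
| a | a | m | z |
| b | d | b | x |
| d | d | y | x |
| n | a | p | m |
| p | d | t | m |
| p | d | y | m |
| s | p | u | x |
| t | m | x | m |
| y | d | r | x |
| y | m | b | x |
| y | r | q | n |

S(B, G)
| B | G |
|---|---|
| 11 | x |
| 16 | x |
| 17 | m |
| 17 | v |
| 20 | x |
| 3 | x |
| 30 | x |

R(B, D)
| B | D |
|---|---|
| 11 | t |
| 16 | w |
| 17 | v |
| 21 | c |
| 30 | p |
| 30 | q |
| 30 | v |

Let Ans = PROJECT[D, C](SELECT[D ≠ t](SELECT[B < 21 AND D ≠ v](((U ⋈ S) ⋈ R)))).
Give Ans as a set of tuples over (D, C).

{(w, b), (w, d), (w, s), (w, y)}

U ⋈ S (natural join on G): {(b, d, b, x, 11), (b, d, b, x, 16), (b, d, b, x, 20), (b, d, b, x, 3), (b, d, b, x, 30), (d, d, y, x, 11), (d, d, y, x, 16), (d, d, y, x, 20), (d, d, y, x, 3), (d, d, y, x, 30), (n, a, p, m, 17), (p, d, t, m, 17), (p, d, y, m, 17), (s, p, u, x, 11), (s, p, u, x, 16), (s, p, u, x, 20), (s, p, u, x, 3), (s, p, u, x, 30), (t, m, x, m, 17), (y, d, r, x, 11), (y, d, r, x, 16), (y, d, r, x, 20), (y, d, r, x, 3), (y, d, r, x, 30), (y, m, b, x, 11), (y, m, b, x, 16), (y, m, b, x, 20), (y, m, b, x, 3), (y, m, b, x, 30)}
(U ⋈ S) ⋈ R (natural join on B): {(b, d, b, x, 11, t), (b, d, b, x, 16, w), (b, d, b, x, 30, p), (b, d, b, x, 30, q), (b, d, b, x, 30, v), (d, d, y, x, 11, t), (d, d, y, x, 16, w), (d, d, y, x, 30, p), (d, d, y, x, 30, q), (d, d, y, x, 30, v), (n, a, p, m, 17, v), (p, d, t, m, 17, v), (p, d, y, m, 17, v), (s, p, u, x, 11, t), (s, p, u, x, 16, w), (s, p, u, x, 30, p), (s, p, u, x, 30, q), (s, p, u, x, 30, v), (t, m, x, m, 17, v), (y, d, r, x, 11, t), (y, d, r, x, 16, w), (y, d, r, x, 30, p), (y, d, r, x, 30, q), (y, d, r, x, 30, v), (y, m, b, x, 11, t), (y, m, b, x, 16, w), (y, m, b, x, 30, p), (y, m, b, x, 30, q), (y, m, b, x, 30, v)}
Selection B < 21 AND D ≠ v: {(b, d, b, x, 11, t), (b, d, b, x, 16, w), (d, d, y, x, 11, t), (d, d, y, x, 16, w), (s, p, u, x, 11, t), (s, p, u, x, 16, w), (y, d, r, x, 11, t), (y, d, r, x, 16, w), (y, m, b, x, 11, t), (y, m, b, x, 16, w)}
Selection D ≠ t: {(b, d, b, x, 16, w), (d, d, y, x, 16, w), (s, p, u, x, 16, w), (y, d, r, x, 16, w), (y, m, b, x, 16, w)}
π[D, C]: project onto (D, C) (1 duplicate(s) eliminated) → {(w, b), (w, d), (w, s), (w, y)}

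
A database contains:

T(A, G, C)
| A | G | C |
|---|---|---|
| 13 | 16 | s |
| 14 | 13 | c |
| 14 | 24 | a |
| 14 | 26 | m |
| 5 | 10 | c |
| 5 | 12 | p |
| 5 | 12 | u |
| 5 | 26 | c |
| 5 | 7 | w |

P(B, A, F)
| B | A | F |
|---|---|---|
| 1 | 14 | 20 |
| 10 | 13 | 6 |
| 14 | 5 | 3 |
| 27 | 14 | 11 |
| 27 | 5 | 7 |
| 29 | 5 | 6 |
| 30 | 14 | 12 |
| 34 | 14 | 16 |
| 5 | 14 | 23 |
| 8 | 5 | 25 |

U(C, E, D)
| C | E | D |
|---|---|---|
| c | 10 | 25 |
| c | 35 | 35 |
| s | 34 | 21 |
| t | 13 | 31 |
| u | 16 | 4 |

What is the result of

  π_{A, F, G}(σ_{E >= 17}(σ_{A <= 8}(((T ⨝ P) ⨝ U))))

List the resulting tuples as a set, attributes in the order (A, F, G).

{(5, 25, 10), (5, 25, 26), (5, 3, 10), (5, 3, 26), (5, 6, 10), (5, 6, 26), (5, 7, 10), (5, 7, 26)}

T ⋈ P (natural join on A): {(13, 16, s, 10, 6), (14, 13, c, 1, 20), (14, 13, c, 27, 11), (14, 13, c, 30, 12), (14, 13, c, 34, 16), (14, 13, c, 5, 23), (14, 24, a, 1, 20), (14, 24, a, 27, 11), (14, 24, a, 30, 12), (14, 24, a, 34, 16), (14, 24, a, 5, 23), (14, 26, m, 1, 20), (14, 26, m, 27, 11), (14, 26, m, 30, 12), (14, 26, m, 34, 16), (14, 26, m, 5, 23), (5, 10, c, 14, 3), (5, 10, c, 27, 7), (5, 10, c, 29, 6), (5, 10, c, 8, 25), (5, 12, p, 14, 3), (5, 12, p, 27, 7), (5, 12, p, 29, 6), (5, 12, p, 8, 25), (5, 12, u, 14, 3), (5, 12, u, 27, 7), (5, 12, u, 29, 6), (5, 12, u, 8, 25), (5, 26, c, 14, 3), (5, 26, c, 27, 7), (5, 26, c, 29, 6), (5, 26, c, 8, 25), (5, 7, w, 14, 3), (5, 7, w, 27, 7), (5, 7, w, 29, 6), (5, 7, w, 8, 25)}
(T ⨝ P) ⋈ U (natural join on C): {(13, 16, s, 10, 6, 34, 21), (14, 13, c, 1, 20, 10, 25), (14, 13, c, 1, 20, 35, 35), (14, 13, c, 27, 11, 10, 25), (14, 13, c, 27, 11, 35, 35), (14, 13, c, 30, 12, 10, 25), (14, 13, c, 30, 12, 35, 35), (14, 13, c, 34, 16, 10, 25), (14, 13, c, 34, 16, 35, 35), (14, 13, c, 5, 23, 10, 25), (14, 13, c, 5, 23, 35, 35), (5, 10, c, 14, 3, 10, 25), (5, 10, c, 14, 3, 35, 35), (5, 10, c, 27, 7, 10, 25), (5, 10, c, 27, 7, 35, 35), (5, 10, c, 29, 6, 10, 25), (5, 10, c, 29, 6, 35, 35), (5, 10, c, 8, 25, 10, 25), (5, 10, c, 8, 25, 35, 35), (5, 12, u, 14, 3, 16, 4), (5, 12, u, 27, 7, 16, 4), (5, 12, u, 29, 6, 16, 4), (5, 12, u, 8, 25, 16, 4), (5, 26, c, 14, 3, 10, 25), (5, 26, c, 14, 3, 35, 35), (5, 26, c, 27, 7, 10, 25), (5, 26, c, 27, 7, 35, 35), (5, 26, c, 29, 6, 10, 25), (5, 26, c, 29, 6, 35, 35), (5, 26, c, 8, 25, 10, 25), (5, 26, c, 8, 25, 35, 35)}
Filtering on A <= 8 leaves {(5, 10, c, 14, 3, 10, 25), (5, 10, c, 14, 3, 35, 35), (5, 10, c, 27, 7, 10, 25), (5, 10, c, 27, 7, 35, 35), (5, 10, c, 29, 6, 10, 25), (5, 10, c, 29, 6, 35, 35), (5, 10, c, 8, 25, 10, 25), (5, 10, c, 8, 25, 35, 35), (5, 12, u, 14, 3, 16, 4), (5, 12, u, 27, 7, 16, 4), (5, 12, u, 29, 6, 16, 4), (5, 12, u, 8, 25, 16, 4), (5, 26, c, 14, 3, 10, 25), (5, 26, c, 14, 3, 35, 35), (5, 26, c, 27, 7, 10, 25), (5, 26, c, 27, 7, 35, 35), (5, 26, c, 29, 6, 10, 25), (5, 26, c, 29, 6, 35, 35), (5, 26, c, 8, 25, 10, 25), (5, 26, c, 8, 25, 35, 35)}.
Filtering on E >= 17 leaves {(5, 10, c, 14, 3, 35, 35), (5, 10, c, 27, 7, 35, 35), (5, 10, c, 29, 6, 35, 35), (5, 10, c, 8, 25, 35, 35), (5, 26, c, 14, 3, 35, 35), (5, 26, c, 27, 7, 35, 35), (5, 26, c, 29, 6, 35, 35), (5, 26, c, 8, 25, 35, 35)}.
π[A, F, G]: project onto (A, F, G) → {(5, 25, 10), (5, 25, 26), (5, 3, 10), (5, 3, 26), (5, 6, 10), (5, 6, 26), (5, 7, 10), (5, 7, 26)}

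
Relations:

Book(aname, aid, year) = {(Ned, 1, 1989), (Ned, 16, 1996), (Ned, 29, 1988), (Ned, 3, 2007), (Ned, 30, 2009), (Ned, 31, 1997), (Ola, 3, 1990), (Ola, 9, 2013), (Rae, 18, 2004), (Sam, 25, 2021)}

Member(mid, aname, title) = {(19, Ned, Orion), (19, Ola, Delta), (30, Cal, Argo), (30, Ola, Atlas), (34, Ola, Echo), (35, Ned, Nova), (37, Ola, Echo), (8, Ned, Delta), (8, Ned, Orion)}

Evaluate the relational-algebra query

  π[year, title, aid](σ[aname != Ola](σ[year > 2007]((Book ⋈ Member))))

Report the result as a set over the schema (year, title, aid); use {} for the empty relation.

{(2009, Delta, 30), (2009, Nova, 30), (2009, Orion, 30)}

Joining Book and Member on aname yields {(Ned, 1, 1989, 19, Orion), (Ned, 1, 1989, 35, Nova), (Ned, 1, 1989, 8, Delta), (Ned, 1, 1989, 8, Orion), (Ned, 16, 1996, 19, Orion), (Ned, 16, 1996, 35, Nova), (Ned, 16, 1996, 8, Delta), (Ned, 16, 1996, 8, Orion), (Ned, 29, 1988, 19, Orion), (Ned, 29, 1988, 35, Nova), (Ned, 29, 1988, 8, Delta), (Ned, 29, 1988, 8, Orion), (Ned, 3, 2007, 19, Orion), (Ned, 3, 2007, 35, Nova), (Ned, 3, 2007, 8, Delta), (Ned, 3, 2007, 8, Orion), (Ned, 30, 2009, 19, Orion), (Ned, 30, 2009, 35, Nova), (Ned, 30, 2009, 8, Delta), (Ned, 30, 2009, 8, Orion), (Ned, 31, 1997, 19, Orion), (Ned, 31, 1997, 35, Nova), (Ned, 31, 1997, 8, Delta), (Ned, 31, 1997, 8, Orion), (Ola, 3, 1990, 19, Delta), (Ola, 3, 1990, 30, Atlas), (Ola, 3, 1990, 34, Echo), (Ola, 3, 1990, 37, Echo), (Ola, 9, 2013, 19, Delta), (Ola, 9, 2013, 30, Atlas), (Ola, 9, 2013, 34, Echo), (Ola, 9, 2013, 37, Echo)}.
σ[year > 2007]: keep tuples satisfying year > 2007 → {(Ned, 30, 2009, 19, Orion), (Ned, 30, 2009, 35, Nova), (Ned, 30, 2009, 8, Delta), (Ned, 30, 2009, 8, Orion), (Ola, 9, 2013, 19, Delta), (Ola, 9, 2013, 30, Atlas), (Ola, 9, 2013, 34, Echo), (Ola, 9, 2013, 37, Echo)}
σ[aname != Ola]: keep tuples satisfying aname != Ola → {(Ned, 30, 2009, 19, Orion), (Ned, 30, 2009, 35, Nova), (Ned, 30, 2009, 8, Delta), (Ned, 30, 2009, 8, Orion)}
Keep only column(s) year, title, aid (1 duplicate(s) eliminated): {(2009, Delta, 30), (2009, Nova, 30), (2009, Orion, 30)}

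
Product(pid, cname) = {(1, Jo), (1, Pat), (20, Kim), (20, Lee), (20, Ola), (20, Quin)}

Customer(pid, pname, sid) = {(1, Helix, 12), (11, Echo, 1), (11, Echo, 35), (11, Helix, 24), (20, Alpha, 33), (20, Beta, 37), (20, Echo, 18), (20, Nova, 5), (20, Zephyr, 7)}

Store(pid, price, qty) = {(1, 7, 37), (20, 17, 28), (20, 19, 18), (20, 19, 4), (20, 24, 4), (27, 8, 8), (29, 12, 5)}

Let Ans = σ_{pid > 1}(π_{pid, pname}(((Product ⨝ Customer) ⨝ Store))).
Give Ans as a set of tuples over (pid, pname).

Natural join on pid: {(1, Jo, Helix, 12), (1, Pat, Helix, 12), (20, Kim, Alpha, 33), (20, Kim, Beta, 37), (20, Kim, Echo, 18), (20, Kim, Nova, 5), (20, Kim, Zephyr, 7), (20, Lee, Alpha, 33), (20, Lee, Beta, 37), (20, Lee, Echo, 18), (20, Lee, Nova, 5), (20, Lee, Zephyr, 7), (20, Ola, Alpha, 33), (20, Ola, Beta, 37), (20, Ola, Echo, 18), (20, Ola, Nova, 5), (20, Ola, Zephyr, 7), (20, Quin, Alpha, 33), (20, Quin, Beta, 37), (20, Quin, Echo, 18), (20, Quin, Nova, 5), (20, Quin, Zephyr, 7)}
Natural join on pid: {(1, Jo, Helix, 12, 7, 37), (1, Pat, Helix, 12, 7, 37), (20, Kim, Alpha, 33, 17, 28), (20, Kim, Alpha, 33, 19, 18), (20, Kim, Alpha, 33, 19, 4), (20, Kim, Alpha, 33, 24, 4), (20, Kim, Beta, 37, 17, 28), (20, Kim, Beta, 37, 19, 18), (20, Kim, Beta, 37, 19, 4), (20, Kim, Beta, 37, 24, 4), (20, Kim, Echo, 18, 17, 28), (20, Kim, Echo, 18, 19, 18), (20, Kim, Echo, 18, 19, 4), (20, Kim, Echo, 18, 24, 4), (20, Kim, Nova, 5, 17, 28), (20, Kim, Nova, 5, 19, 18), (20, Kim, Nova, 5, 19, 4), (20, Kim, Nova, 5, 24, 4), (20, Kim, Zephyr, 7, 17, 28), (20, Kim, Zephyr, 7, 19, 18), (20, Kim, Zephyr, 7, 19, 4), (20, Kim, Zephyr, 7, 24, 4), (20, Lee, Alpha, 33, 17, 28), (20, Lee, Alpha, 33, 19, 18), (20, Lee, Alpha, 33, 19, 4), (20, Lee, Alpha, 33, 24, 4), (20, Lee, Beta, 37, 17, 28), (20, Lee, Beta, 37, 19, 18), (20, Lee, Beta, 37, 19, 4), (20, Lee, Beta, 37, 24, 4), (20, Lee, Echo, 18, 17, 28), (20, Lee, Echo, 18, 19, 18), (20, Lee, Echo, 18, 19, 4), (20, Lee, Echo, 18, 24, 4), (20, Lee, Nova, 5, 17, 28), (20, Lee, Nova, 5, 19, 18), (20, Lee, Nova, 5, 19, 4), (20, Lee, Nova, 5, 24, 4), (20, Lee, Zephyr, 7, 17, 28), (20, Lee, Zephyr, 7, 19, 18), (20, Lee, Zephyr, 7, 19, 4), (20, Lee, Zephyr, 7, 24, 4), (20, Ola, Alpha, 33, 17, 28), (20, Ola, Alpha, 33, 19, 18), (20, Ola, Alpha, 33, 19, 4), (20, Ola, Alpha, 33, 24, 4), (20, Ola, Beta, 37, 17, 28), (20, Ola, Beta, 37, 19, 18), (20, Ola, Beta, 37, 19, 4), (20, Ola, Beta, 37, 24, 4), (20, Ola, Echo, 18, 17, 28), (20, Ola, Echo, 18, 19, 18), (20, Ola, Echo, 18, 19, 4), (20, Ola, Echo, 18, 24, 4), (20, Ola, Nova, 5, 17, 28), (20, Ola, Nova, 5, 19, 18), (20, Ola, Nova, 5, 19, 4), (20, Ola, Nova, 5, 24, 4), (20, Ola, Zephyr, 7, 17, 28), (20, Ola, Zephyr, 7, 19, 18), (20, Ola, Zephyr, 7, 19, 4), (20, Ola, Zephyr, 7, 24, 4), (20, Quin, Alpha, 33, 17, 28), (20, Quin, Alpha, 33, 19, 18), (20, Quin, Alpha, 33, 19, 4), (20, Quin, Alpha, 33, 24, 4), (20, Quin, Beta, 37, 17, 28), (20, Quin, Beta, 37, 19, 18), (20, Quin, Beta, 37, 19, 4), (20, Quin, Beta, 37, 24, 4), (20, Quin, Echo, 18, 17, 28), (20, Quin, Echo, 18, 19, 18), (20, Quin, Echo, 18, 19, 4), (20, Quin, Echo, 18, 24, 4), (20, Quin, Nova, 5, 17, 28), (20, Quin, Nova, 5, 19, 18), (20, Quin, Nova, 5, 19, 4), (20, Quin, Nova, 5, 24, 4), (20, Quin, Zephyr, 7, 17, 28), (20, Quin, Zephyr, 7, 19, 18), (20, Quin, Zephyr, 7, 19, 4), (20, Quin, Zephyr, 7, 24, 4)}
π[pid, pname]: project onto (pid, pname) (76 duplicate(s) eliminated) → {(1, Helix), (20, Alpha), (20, Beta), (20, Echo), (20, Nova), (20, Zephyr)}
Selection pid > 1: {(20, Alpha), (20, Beta), (20, Echo), (20, Nova), (20, Zephyr)}

{(20, Alpha), (20, Beta), (20, Echo), (20, Nova), (20, Zephyr)}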